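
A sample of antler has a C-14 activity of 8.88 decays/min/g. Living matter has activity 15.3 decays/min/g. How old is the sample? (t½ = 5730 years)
Age = t½ × log₂(A₀/A) = 4497 years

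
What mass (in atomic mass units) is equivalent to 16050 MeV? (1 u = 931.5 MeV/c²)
m = E/c² = 17.23 u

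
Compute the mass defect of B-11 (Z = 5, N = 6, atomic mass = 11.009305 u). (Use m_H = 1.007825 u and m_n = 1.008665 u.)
Δm = Z·m_H + N·m_n − M = 0.08181 u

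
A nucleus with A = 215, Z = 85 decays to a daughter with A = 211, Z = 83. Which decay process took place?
ΔA = -4, ΔZ = -2 ⇒ alpha decay (α)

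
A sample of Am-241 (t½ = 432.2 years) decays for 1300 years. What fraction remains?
N/N₀ = (1/2)^(t/t½) = 0.1243 = 12.4%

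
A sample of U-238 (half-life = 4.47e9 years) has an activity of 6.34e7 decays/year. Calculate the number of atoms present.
N = A/λ = 4.089e17 atoms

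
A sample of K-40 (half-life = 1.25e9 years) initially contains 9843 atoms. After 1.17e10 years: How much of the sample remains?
N = N₀(1/2)^(t/t½) = 14.98 atoms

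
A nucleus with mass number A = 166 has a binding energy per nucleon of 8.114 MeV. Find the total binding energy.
B.E. = 8.114 × 166 = 1347 MeV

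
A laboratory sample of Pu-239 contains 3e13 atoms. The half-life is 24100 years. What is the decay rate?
A = λN = 8.628e8 decays/year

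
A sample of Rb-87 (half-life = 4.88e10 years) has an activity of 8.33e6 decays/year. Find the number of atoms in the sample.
N = A/λ = 5.865e17 atoms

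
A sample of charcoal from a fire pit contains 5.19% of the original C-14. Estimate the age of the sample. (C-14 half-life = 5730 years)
Age = t½ × log₂(1/ratio) = 24460 years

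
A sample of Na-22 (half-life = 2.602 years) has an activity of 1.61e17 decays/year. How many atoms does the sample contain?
N = A/λ = 6.044e17 atoms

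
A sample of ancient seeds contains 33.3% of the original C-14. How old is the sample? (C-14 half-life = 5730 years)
Age = t½ × log₂(1/ratio) = 9090 years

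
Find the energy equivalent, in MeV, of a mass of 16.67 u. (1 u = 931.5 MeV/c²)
E = mc² = 15530 MeV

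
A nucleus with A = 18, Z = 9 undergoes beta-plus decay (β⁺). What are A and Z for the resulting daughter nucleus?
Daughter: A = 18, Z = 8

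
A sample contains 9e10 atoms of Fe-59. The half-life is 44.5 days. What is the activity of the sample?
A = λN = 1.402e9 decays/day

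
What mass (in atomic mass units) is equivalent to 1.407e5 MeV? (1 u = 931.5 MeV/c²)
m = E/c² = 151 u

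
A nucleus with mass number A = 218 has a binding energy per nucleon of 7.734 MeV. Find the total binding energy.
B.E. = 7.734 × 218 = 1686 MeV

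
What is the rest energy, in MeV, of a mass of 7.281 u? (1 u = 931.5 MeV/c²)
E = mc² = 6782 MeV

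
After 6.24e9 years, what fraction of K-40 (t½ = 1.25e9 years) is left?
N/N₀ = (1/2)^(t/t½) = 0.03142 = 3.14%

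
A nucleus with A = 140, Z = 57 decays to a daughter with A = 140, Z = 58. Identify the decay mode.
ΔA = 0, ΔZ = +1 ⇒ beta-minus decay (β⁻)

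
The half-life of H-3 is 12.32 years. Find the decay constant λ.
λ = ln(2)/t½ = 0.05626 year⁻¹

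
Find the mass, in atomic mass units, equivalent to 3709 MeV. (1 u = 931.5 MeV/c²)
m = E/c² = 3.982 u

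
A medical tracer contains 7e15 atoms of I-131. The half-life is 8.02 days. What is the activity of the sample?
A = λN = 6.05e14 decays/day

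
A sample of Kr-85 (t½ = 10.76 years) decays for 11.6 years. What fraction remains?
N/N₀ = (1/2)^(t/t½) = 0.4737 = 47.4%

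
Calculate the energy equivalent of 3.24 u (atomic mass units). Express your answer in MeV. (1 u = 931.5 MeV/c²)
E = mc² = 3018 MeV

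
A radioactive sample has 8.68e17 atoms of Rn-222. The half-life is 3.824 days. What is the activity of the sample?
A = λN = 1.573e17 decays/day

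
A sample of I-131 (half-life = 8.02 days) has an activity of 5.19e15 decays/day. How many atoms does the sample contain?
N = A/λ = 6.005e16 atoms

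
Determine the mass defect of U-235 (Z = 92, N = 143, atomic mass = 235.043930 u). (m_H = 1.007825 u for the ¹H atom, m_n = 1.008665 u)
Δm = Z·m_H + N·m_n − M = 1.915 u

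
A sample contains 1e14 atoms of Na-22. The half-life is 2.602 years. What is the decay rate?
A = λN = 2.664e13 decays/year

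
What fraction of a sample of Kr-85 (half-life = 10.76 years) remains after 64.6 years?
N/N₀ = (1/2)^(t/t½) = 0.01558 = 1.56%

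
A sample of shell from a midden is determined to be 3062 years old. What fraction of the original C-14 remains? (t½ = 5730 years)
N/N₀ = (1/2)^(t/t½) = 0.6905 = 69%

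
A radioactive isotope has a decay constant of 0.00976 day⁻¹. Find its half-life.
t½ = ln(2)/λ = 71.02 days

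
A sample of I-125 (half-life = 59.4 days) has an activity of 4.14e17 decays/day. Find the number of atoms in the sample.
N = A/λ = 3.548e19 atoms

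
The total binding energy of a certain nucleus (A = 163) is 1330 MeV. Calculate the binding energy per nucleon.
B.E./A = 1330/163 = 8.16 MeV/nucleon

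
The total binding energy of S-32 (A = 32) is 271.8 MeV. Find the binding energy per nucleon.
B.E./A = 271.8/32 = 8.494 MeV/nucleon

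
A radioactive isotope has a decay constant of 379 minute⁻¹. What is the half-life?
t½ = ln(2)/λ = 0.001829 minutes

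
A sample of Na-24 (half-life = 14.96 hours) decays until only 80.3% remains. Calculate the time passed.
t = t½ × log₂(N₀/N) = 4.735 hours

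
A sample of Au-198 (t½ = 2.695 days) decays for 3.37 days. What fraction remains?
N/N₀ = (1/2)^(t/t½) = 0.4203 = 42%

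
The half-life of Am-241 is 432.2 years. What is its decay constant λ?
λ = ln(2)/t½ = 0.001604 year⁻¹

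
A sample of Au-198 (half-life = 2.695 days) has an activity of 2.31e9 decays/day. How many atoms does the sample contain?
N = A/λ = 8.981e9 atoms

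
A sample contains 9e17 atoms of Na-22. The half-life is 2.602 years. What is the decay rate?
A = λN = 2.398e17 decays/year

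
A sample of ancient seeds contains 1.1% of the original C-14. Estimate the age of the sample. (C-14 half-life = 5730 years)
Age = t½ × log₂(1/ratio) = 37280 years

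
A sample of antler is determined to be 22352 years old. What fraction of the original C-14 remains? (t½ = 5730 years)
N/N₀ = (1/2)^(t/t½) = 0.06695 = 6.69%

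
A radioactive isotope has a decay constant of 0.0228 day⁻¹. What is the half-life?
t½ = ln(2)/λ = 30.4 days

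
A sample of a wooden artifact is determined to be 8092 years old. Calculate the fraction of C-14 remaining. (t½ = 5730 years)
N/N₀ = (1/2)^(t/t½) = 0.3757 = 37.6%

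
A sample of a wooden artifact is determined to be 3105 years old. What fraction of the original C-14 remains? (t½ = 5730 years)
N/N₀ = (1/2)^(t/t½) = 0.6869 = 68.7%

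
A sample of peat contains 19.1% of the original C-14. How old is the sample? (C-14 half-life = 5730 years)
Age = t½ × log₂(1/ratio) = 13690 years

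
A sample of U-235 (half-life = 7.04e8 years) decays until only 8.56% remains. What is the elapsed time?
t = t½ × log₂(N₀/N) = 2.497e9 years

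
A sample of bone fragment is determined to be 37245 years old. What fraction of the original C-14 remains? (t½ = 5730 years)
N/N₀ = (1/2)^(t/t½) = 0.01105 = 1.1%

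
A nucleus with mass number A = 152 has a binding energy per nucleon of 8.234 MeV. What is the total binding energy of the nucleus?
B.E. = 8.234 × 152 = 1252 MeV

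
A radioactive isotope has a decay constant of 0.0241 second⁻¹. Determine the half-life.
t½ = ln(2)/λ = 28.76 seconds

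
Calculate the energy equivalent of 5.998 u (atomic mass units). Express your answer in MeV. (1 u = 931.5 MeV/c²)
E = mc² = 5587 MeV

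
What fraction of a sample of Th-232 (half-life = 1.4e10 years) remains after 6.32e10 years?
N/N₀ = (1/2)^(t/t½) = 0.04376 = 4.38%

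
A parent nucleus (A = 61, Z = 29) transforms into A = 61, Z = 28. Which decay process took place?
ΔA = 0, ΔZ = -1 ⇒ beta-plus decay (β⁺) or electron capture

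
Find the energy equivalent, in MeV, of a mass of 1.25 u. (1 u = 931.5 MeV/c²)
E = mc² = 1164 MeV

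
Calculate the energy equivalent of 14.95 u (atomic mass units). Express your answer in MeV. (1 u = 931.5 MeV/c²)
E = mc² = 13930 MeV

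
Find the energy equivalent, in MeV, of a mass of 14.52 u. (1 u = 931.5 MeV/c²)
E = mc² = 13530 MeV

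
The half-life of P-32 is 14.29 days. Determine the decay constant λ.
λ = ln(2)/t½ = 0.04851 day⁻¹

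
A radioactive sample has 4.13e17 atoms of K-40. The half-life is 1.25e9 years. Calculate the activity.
A = λN = 2.29e8 decays/year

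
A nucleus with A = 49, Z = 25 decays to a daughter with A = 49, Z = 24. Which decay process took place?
ΔA = 0, ΔZ = -1 ⇒ beta-plus decay (β⁺) or electron capture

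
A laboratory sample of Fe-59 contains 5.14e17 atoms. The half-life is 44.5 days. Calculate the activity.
A = λN = 8.006e15 decays/day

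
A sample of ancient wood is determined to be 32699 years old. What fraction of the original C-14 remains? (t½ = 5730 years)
N/N₀ = (1/2)^(t/t½) = 0.01915 = 1.91%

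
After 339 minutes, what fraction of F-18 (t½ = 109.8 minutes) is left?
N/N₀ = (1/2)^(t/t½) = 0.1176 = 11.8%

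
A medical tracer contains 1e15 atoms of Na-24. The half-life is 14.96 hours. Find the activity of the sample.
A = λN = 4.633e13 decays/hour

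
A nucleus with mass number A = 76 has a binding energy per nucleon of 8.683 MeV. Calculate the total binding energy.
B.E. = 8.683 × 76 = 659.9 MeV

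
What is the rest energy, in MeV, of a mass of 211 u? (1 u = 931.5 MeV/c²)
E = mc² = 1.965e5 MeV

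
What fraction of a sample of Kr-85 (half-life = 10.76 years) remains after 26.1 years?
N/N₀ = (1/2)^(t/t½) = 0.1861 = 18.6%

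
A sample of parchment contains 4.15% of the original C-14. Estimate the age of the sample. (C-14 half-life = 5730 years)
Age = t½ × log₂(1/ratio) = 26300 years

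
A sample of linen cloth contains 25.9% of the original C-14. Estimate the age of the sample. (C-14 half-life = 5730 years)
Age = t½ × log₂(1/ratio) = 11170 years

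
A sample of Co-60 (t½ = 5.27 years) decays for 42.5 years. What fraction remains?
N/N₀ = (1/2)^(t/t½) = 0.003735 = 0.374%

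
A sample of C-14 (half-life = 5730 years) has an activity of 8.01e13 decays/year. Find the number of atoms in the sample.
N = A/λ = 6.622e17 atoms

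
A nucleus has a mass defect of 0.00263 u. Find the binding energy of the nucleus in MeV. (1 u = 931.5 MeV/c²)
B.E. = Δm × 931.5 = 2.45 MeV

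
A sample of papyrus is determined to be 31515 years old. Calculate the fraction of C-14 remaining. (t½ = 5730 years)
N/N₀ = (1/2)^(t/t½) = 0.0221 = 2.21%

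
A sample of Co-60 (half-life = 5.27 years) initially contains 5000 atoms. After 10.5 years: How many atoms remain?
N = N₀(1/2)^(t/t½) = 1257 atoms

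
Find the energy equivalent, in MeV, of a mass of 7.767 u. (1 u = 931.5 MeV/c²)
E = mc² = 7235 MeV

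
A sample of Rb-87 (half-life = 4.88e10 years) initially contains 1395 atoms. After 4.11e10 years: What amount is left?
N = N₀(1/2)^(t/t½) = 778.1 atoms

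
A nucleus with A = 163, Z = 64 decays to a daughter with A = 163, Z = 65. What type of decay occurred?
ΔA = 0, ΔZ = +1 ⇒ beta-minus decay (β⁻)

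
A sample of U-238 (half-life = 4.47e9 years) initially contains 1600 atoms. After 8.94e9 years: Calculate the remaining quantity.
N = N₀(1/2)^(t/t½) = 400 atoms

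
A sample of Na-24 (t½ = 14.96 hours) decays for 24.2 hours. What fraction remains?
N/N₀ = (1/2)^(t/t½) = 0.3259 = 32.6%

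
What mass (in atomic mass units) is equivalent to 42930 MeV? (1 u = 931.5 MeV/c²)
m = E/c² = 46.09 u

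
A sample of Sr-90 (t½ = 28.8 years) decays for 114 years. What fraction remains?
N/N₀ = (1/2)^(t/t½) = 0.06433 = 6.43%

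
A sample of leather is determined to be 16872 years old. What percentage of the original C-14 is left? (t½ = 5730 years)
N/N₀ = (1/2)^(t/t½) = 0.1299 = 13%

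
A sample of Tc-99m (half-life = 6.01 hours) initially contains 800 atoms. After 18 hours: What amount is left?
N = N₀(1/2)^(t/t½) = 100.3 atoms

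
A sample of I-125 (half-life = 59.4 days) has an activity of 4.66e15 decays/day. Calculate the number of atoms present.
N = A/λ = 3.993e17 atoms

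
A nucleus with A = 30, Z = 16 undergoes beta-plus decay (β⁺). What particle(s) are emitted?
β⁺: positron (e⁺) + neutrino (νₑ)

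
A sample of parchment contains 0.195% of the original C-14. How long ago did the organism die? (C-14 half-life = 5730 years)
Age = t½ × log₂(1/ratio) = 51580 years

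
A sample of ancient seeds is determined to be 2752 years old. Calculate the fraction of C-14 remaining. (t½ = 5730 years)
N/N₀ = (1/2)^(t/t½) = 0.7168 = 71.7%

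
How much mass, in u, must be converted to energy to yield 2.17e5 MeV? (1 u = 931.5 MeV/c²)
m = E/c² = 233 u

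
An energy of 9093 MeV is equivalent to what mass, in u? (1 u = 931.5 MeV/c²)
m = E/c² = 9.762 u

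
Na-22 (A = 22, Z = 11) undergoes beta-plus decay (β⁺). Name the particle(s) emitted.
β⁺: positron (e⁺) + neutrino (νₑ)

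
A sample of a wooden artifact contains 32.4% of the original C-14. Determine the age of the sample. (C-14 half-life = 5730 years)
Age = t½ × log₂(1/ratio) = 9317 years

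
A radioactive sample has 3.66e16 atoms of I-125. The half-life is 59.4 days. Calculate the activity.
A = λN = 4.271e14 decays/day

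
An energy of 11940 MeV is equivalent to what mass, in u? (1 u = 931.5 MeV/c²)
m = E/c² = 12.82 u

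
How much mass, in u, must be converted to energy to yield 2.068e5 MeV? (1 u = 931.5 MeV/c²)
m = E/c² = 222 u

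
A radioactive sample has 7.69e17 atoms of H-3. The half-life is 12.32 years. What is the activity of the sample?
A = λN = 4.327e16 decays/year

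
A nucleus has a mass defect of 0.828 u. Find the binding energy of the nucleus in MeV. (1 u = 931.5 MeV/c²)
B.E. = Δm × 931.5 = 771.3 MeV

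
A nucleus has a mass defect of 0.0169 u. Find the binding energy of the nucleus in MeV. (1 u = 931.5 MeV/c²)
B.E. = Δm × 931.5 = 15.74 MeV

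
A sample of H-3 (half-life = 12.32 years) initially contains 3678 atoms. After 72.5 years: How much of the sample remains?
N = N₀(1/2)^(t/t½) = 62.25 atoms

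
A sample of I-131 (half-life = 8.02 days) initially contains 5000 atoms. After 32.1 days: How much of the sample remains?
N = N₀(1/2)^(t/t½) = 312 atoms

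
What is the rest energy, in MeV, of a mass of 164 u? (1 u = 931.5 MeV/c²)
E = mc² = 1.528e5 MeV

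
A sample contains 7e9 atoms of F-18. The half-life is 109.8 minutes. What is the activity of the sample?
A = λN = 4.419e7 decays/minute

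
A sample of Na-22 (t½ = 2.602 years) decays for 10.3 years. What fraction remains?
N/N₀ = (1/2)^(t/t½) = 0.06432 = 6.43%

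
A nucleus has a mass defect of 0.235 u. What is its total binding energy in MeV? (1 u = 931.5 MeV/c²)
B.E. = Δm × 931.5 = 218.9 MeV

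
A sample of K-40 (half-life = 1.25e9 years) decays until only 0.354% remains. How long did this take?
t = t½ × log₂(N₀/N) = 1.018e10 years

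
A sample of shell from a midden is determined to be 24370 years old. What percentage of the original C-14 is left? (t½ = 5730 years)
N/N₀ = (1/2)^(t/t½) = 0.05244 = 5.24%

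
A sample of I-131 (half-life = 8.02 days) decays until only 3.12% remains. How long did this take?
t = t½ × log₂(N₀/N) = 40.12 days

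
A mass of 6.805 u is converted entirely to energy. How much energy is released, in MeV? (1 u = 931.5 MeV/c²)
E = mc² = 6339 MeV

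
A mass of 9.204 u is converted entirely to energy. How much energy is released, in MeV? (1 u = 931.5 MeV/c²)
E = mc² = 8574 MeV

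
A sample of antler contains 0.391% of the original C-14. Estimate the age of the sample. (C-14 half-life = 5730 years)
Age = t½ × log₂(1/ratio) = 45830 years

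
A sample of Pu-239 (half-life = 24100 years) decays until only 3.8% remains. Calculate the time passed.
t = t½ × log₂(N₀/N) = 1.137e5 years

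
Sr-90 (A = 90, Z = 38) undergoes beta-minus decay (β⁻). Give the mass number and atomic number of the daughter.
Daughter: A = 90, Z = 39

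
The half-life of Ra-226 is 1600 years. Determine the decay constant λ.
λ = ln(2)/t½ = 4.332e-4 year⁻¹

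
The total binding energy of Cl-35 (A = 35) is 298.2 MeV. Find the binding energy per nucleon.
B.E./A = 298.2/35 = 8.52 MeV/nucleon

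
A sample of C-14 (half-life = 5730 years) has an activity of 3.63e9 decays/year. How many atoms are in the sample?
N = A/λ = 3.001e13 atoms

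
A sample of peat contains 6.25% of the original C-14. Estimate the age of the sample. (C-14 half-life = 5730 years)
Age = t½ × log₂(1/ratio) = 22920 years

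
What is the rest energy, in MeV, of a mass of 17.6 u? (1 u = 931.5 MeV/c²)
E = mc² = 16390 MeV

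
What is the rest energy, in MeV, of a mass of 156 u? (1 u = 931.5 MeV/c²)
E = mc² = 1.453e5 MeV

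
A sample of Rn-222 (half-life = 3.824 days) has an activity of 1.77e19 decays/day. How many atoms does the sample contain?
N = A/λ = 9.765e19 atoms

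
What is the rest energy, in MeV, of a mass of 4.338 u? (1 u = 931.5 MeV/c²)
E = mc² = 4041 MeV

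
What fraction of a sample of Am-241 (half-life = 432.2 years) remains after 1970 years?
N/N₀ = (1/2)^(t/t½) = 0.04245 = 4.25%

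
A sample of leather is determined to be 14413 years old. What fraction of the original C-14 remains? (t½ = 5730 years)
N/N₀ = (1/2)^(t/t½) = 0.1749 = 17.5%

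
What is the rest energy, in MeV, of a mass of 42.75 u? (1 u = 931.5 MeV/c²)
E = mc² = 39820 MeV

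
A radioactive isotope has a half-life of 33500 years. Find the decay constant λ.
λ = ln(2)/t½ = 2.069e-5 year⁻¹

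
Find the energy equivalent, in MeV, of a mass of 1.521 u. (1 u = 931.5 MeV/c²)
E = mc² = 1417 MeV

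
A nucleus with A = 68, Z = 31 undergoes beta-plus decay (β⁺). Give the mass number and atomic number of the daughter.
Daughter: A = 68, Z = 30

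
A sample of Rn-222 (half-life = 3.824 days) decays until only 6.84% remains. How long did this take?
t = t½ × log₂(N₀/N) = 14.8 days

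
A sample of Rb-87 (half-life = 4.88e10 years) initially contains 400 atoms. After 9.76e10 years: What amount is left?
N = N₀(1/2)^(t/t½) = 100 atoms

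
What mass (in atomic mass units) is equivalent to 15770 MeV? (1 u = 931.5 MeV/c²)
m = E/c² = 16.93 u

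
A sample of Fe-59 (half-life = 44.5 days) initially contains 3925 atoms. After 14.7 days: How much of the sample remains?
N = N₀(1/2)^(t/t½) = 3122 atoms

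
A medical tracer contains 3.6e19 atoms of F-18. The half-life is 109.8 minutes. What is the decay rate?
A = λN = 2.273e17 decays/minute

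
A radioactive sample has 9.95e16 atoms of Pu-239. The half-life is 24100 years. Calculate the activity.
A = λN = 2.862e12 decays/year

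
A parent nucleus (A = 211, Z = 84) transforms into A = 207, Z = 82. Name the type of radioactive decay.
ΔA = -4, ΔZ = -2 ⇒ alpha decay (α)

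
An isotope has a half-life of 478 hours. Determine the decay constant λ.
λ = ln(2)/t½ = 0.00145 hour⁻¹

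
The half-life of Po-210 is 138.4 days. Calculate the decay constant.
λ = ln(2)/t½ = 0.005008 day⁻¹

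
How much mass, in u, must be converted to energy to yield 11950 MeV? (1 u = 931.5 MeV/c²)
m = E/c² = 12.83 u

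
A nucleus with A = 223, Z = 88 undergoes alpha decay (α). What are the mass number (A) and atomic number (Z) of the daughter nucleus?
Daughter: A = 219, Z = 86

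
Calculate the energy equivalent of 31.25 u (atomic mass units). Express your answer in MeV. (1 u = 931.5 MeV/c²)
E = mc² = 29110 MeV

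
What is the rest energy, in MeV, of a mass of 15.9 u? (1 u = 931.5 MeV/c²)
E = mc² = 14810 MeV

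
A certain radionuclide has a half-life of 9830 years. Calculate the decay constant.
λ = ln(2)/t½ = 7.051e-5 year⁻¹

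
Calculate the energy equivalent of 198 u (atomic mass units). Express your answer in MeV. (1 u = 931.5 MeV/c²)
E = mc² = 1.844e5 MeV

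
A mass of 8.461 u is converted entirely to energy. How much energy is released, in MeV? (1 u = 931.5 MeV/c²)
E = mc² = 7881 MeV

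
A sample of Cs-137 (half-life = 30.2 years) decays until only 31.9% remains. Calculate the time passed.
t = t½ × log₂(N₀/N) = 49.78 years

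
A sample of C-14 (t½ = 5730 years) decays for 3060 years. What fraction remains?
N/N₀ = (1/2)^(t/t½) = 0.6906 = 69.1%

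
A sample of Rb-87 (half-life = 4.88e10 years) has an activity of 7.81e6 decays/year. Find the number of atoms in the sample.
N = A/λ = 5.499e17 atoms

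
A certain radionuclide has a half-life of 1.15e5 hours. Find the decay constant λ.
λ = ln(2)/t½ = 6.027e-6 hour⁻¹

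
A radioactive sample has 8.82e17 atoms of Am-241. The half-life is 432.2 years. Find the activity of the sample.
A = λN = 1.415e15 decays/year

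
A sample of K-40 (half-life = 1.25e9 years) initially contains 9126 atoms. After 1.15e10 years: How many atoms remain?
N = N₀(1/2)^(t/t½) = 15.52 atoms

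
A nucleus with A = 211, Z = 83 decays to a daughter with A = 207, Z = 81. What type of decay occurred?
ΔA = -4, ΔZ = -2 ⇒ alpha decay (α)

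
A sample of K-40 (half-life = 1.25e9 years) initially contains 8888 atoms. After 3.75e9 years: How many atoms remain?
N = N₀(1/2)^(t/t½) = 1111 atoms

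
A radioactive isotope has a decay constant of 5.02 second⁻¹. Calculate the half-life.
t½ = ln(2)/λ = 0.1381 seconds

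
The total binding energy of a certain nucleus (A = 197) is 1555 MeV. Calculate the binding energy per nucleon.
B.E./A = 1555/197 = 7.893 MeV/nucleon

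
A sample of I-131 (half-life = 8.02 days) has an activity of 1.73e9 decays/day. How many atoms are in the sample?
N = A/λ = 2.002e10 atoms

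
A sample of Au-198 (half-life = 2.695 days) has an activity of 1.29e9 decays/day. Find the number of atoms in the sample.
N = A/λ = 5.016e9 atoms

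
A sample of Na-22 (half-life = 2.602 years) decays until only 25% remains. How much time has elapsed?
t = t½ × log₂(N₀/N) = 5.204 years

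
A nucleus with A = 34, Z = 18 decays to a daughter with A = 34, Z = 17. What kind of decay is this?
ΔA = 0, ΔZ = -1 ⇒ beta-plus decay (β⁺) or electron capture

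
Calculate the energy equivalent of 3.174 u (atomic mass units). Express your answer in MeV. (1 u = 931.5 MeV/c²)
E = mc² = 2957 MeV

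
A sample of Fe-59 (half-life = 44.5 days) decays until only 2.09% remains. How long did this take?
t = t½ × log₂(N₀/N) = 248.3 days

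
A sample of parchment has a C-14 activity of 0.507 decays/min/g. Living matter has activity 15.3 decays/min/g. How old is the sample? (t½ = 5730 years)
Age = t½ × log₂(A₀/A) = 28170 years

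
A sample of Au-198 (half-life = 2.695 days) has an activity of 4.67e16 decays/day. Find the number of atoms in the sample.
N = A/λ = 1.816e17 atoms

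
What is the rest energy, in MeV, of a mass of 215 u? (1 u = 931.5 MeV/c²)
E = mc² = 2.003e5 MeV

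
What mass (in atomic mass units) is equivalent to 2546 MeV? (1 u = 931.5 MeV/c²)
m = E/c² = 2.733 u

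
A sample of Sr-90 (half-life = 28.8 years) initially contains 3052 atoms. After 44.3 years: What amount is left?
N = N₀(1/2)^(t/t½) = 1051 atoms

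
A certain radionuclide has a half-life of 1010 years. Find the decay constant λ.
λ = ln(2)/t½ = 6.863e-4 year⁻¹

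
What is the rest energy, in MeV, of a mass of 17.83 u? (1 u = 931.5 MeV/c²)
E = mc² = 16610 MeV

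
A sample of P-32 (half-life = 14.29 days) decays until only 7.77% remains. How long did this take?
t = t½ × log₂(N₀/N) = 52.67 days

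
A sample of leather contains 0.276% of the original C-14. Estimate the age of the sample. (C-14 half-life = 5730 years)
Age = t½ × log₂(1/ratio) = 48710 years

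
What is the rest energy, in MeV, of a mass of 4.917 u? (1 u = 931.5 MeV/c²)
E = mc² = 4580 MeV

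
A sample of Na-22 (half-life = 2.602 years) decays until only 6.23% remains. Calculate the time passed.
t = t½ × log₂(N₀/N) = 10.42 years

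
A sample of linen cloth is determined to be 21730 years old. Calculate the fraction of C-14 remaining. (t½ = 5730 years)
N/N₀ = (1/2)^(t/t½) = 0.07218 = 7.22%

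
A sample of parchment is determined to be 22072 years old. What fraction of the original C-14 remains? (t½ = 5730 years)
N/N₀ = (1/2)^(t/t½) = 0.06925 = 6.93%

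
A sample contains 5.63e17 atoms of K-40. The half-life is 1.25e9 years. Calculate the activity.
A = λN = 3.122e8 decays/year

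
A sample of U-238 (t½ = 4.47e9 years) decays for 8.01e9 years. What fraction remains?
N/N₀ = (1/2)^(t/t½) = 0.2888 = 28.9%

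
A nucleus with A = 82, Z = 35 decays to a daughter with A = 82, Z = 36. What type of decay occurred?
ΔA = 0, ΔZ = +1 ⇒ beta-minus decay (β⁻)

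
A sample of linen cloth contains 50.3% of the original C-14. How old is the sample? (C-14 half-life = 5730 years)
Age = t½ × log₂(1/ratio) = 5681 years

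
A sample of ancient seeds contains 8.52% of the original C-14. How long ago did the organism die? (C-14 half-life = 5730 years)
Age = t½ × log₂(1/ratio) = 20360 years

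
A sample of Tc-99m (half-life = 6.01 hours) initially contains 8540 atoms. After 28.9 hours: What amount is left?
N = N₀(1/2)^(t/t½) = 304.7 atoms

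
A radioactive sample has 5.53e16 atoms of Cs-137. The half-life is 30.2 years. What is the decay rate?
A = λN = 1.269e15 decays/year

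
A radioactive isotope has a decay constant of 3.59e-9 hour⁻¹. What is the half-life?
t½ = ln(2)/λ = 1.931e8 hours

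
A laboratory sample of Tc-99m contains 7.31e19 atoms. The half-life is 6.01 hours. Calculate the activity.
A = λN = 8.431e18 decays/hour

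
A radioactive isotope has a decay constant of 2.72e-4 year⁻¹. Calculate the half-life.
t½ = ln(2)/λ = 2548 years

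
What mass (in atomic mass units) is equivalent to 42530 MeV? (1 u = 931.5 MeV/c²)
m = E/c² = 45.66 u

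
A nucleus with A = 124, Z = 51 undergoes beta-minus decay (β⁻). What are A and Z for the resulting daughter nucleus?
Daughter: A = 124, Z = 52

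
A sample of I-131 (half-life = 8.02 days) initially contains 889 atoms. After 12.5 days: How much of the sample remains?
N = N₀(1/2)^(t/t½) = 301.8 atoms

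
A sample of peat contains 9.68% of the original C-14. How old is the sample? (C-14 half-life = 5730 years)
Age = t½ × log₂(1/ratio) = 19300 years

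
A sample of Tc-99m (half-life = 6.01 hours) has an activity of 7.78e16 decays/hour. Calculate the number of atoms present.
N = A/λ = 6.746e17 atoms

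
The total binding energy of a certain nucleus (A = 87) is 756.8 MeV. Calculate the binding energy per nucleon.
B.E./A = 756.8/87 = 8.699 MeV/nucleon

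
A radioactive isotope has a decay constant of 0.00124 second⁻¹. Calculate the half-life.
t½ = ln(2)/λ = 559 seconds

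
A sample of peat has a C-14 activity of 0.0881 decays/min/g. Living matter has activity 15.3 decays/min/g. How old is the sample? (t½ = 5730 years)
Age = t½ × log₂(A₀/A) = 42630 years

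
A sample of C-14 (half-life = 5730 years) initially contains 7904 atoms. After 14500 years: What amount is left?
N = N₀(1/2)^(t/t½) = 1368 atoms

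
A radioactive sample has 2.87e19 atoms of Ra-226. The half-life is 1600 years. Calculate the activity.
A = λN = 1.243e16 decays/year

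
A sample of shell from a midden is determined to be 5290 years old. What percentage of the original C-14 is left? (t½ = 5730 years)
N/N₀ = (1/2)^(t/t½) = 0.5273 = 52.7%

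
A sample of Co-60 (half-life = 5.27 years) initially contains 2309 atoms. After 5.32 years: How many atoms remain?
N = N₀(1/2)^(t/t½) = 1147 atoms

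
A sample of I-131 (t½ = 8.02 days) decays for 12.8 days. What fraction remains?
N/N₀ = (1/2)^(t/t½) = 0.3308 = 33.1%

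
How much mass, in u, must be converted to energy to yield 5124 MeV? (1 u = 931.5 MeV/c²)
m = E/c² = 5.501 u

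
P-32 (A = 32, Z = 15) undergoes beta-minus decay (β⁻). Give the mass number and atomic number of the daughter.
Daughter: A = 32, Z = 16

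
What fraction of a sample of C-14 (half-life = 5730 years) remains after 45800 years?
N/N₀ = (1/2)^(t/t½) = 0.003925 = 0.393%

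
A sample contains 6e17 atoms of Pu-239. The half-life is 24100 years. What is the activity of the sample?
A = λN = 1.726e13 decays/year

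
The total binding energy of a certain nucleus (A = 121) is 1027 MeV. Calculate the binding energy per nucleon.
B.E./A = 1027/121 = 8.488 MeV/nucleon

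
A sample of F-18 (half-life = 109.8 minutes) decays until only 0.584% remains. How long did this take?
t = t½ × log₂(N₀/N) = 814.7 minutes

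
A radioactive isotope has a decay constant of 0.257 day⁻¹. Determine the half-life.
t½ = ln(2)/λ = 2.697 days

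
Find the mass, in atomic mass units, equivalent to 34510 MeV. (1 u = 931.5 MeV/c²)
m = E/c² = 37.05 u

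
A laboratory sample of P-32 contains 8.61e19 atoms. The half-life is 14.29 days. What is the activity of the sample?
A = λN = 4.176e18 decays/day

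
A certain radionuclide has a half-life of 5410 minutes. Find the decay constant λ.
λ = ln(2)/t½ = 1.281e-4 minute⁻¹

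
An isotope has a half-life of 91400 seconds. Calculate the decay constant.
λ = ln(2)/t½ = 7.584e-6 second⁻¹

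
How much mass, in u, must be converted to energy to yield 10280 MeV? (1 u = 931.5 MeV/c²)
m = E/c² = 11.04 u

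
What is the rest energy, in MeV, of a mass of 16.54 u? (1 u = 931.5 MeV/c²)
E = mc² = 15410 MeV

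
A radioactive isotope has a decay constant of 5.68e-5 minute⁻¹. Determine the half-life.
t½ = ln(2)/λ = 12200 minutes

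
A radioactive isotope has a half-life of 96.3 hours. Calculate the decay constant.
λ = ln(2)/t½ = 0.007198 hour⁻¹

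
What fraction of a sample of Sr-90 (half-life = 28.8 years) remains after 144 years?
N/N₀ = (1/2)^(t/t½) = 0.03125 = 3.12%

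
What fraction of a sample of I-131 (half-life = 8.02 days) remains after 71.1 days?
N/N₀ = (1/2)^(t/t½) = 0.002144 = 0.214%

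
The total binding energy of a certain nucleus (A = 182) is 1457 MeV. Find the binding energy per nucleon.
B.E./A = 1457/182 = 8.005 MeV/nucleon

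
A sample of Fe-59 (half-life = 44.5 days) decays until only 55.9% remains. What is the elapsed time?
t = t½ × log₂(N₀/N) = 37.34 days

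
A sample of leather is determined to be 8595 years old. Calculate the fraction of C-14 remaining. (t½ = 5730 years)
N/N₀ = (1/2)^(t/t½) = 0.3536 = 35.4%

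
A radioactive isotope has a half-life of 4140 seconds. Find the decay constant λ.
λ = ln(2)/t½ = 1.674e-4 second⁻¹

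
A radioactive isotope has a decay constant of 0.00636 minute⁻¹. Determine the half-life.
t½ = ln(2)/λ = 109 minutes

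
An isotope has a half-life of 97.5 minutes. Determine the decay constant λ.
λ = ln(2)/t½ = 0.007109 minute⁻¹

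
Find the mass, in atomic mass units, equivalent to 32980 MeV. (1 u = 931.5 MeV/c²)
m = E/c² = 35.41 u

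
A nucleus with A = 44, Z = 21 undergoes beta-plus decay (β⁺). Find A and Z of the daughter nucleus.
Daughter: A = 44, Z = 20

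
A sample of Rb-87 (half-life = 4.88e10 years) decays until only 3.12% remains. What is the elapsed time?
t = t½ × log₂(N₀/N) = 2.441e11 years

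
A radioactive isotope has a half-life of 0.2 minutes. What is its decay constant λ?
λ = ln(2)/t½ = 3.466 minute⁻¹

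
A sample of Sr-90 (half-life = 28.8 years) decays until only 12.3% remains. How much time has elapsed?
t = t½ × log₂(N₀/N) = 87.07 years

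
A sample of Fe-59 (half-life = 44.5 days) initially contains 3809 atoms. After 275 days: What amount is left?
N = N₀(1/2)^(t/t½) = 52.54 atoms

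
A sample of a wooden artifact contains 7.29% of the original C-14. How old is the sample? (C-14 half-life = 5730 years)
Age = t½ × log₂(1/ratio) = 21650 years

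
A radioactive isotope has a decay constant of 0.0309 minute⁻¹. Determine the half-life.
t½ = ln(2)/λ = 22.43 minutes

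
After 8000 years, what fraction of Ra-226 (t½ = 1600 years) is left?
N/N₀ = (1/2)^(t/t½) = 0.03125 = 3.12%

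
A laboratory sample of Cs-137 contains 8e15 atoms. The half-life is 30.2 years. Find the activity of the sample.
A = λN = 1.836e14 decays/year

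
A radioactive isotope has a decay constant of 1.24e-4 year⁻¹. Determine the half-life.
t½ = ln(2)/λ = 5590 years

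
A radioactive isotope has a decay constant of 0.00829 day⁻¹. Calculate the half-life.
t½ = ln(2)/λ = 83.61 days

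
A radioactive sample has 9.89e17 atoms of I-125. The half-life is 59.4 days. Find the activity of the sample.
A = λN = 1.154e16 decays/day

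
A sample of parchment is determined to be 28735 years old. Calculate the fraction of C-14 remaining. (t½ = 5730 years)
N/N₀ = (1/2)^(t/t½) = 0.03093 = 3.09%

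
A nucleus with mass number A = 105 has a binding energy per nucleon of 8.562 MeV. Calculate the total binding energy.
B.E. = 8.562 × 105 = 899 MeV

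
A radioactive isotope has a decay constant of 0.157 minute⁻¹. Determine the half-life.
t½ = ln(2)/λ = 4.415 minutes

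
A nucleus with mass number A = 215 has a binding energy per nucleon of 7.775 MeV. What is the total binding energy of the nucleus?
B.E. = 7.775 × 215 = 1672 MeV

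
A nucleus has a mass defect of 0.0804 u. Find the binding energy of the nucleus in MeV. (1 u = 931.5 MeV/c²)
B.E. = Δm × 931.5 = 74.89 MeV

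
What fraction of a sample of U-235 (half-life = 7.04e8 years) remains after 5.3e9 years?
N/N₀ = (1/2)^(t/t½) = 0.005417 = 0.542%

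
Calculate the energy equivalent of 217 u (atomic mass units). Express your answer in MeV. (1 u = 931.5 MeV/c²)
E = mc² = 2.021e5 MeV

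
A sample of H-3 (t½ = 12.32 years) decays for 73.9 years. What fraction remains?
N/N₀ = (1/2)^(t/t½) = 0.01564 = 1.56%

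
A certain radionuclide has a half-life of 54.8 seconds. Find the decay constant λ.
λ = ln(2)/t½ = 0.01265 second⁻¹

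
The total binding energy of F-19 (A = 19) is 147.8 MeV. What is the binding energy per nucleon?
B.E./A = 147.8/19 = 7.779 MeV/nucleon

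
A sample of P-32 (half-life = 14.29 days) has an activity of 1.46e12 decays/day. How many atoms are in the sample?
N = A/λ = 3.01e13 atoms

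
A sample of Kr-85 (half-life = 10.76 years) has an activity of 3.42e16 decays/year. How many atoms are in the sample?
N = A/λ = 5.309e17 atoms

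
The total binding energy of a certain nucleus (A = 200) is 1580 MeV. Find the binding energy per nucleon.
B.E./A = 1580/200 = 7.9 MeV/nucleon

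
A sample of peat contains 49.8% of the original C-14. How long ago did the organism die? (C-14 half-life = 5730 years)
Age = t½ × log₂(1/ratio) = 5763 years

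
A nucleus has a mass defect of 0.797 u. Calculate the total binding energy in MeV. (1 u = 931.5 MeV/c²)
B.E. = Δm × 931.5 = 742.4 MeV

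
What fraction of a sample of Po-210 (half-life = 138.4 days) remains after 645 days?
N/N₀ = (1/2)^(t/t½) = 0.03954 = 3.95%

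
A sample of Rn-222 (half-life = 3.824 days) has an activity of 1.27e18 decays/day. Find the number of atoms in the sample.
N = A/λ = 7.006e18 atoms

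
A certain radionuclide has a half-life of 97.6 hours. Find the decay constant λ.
λ = ln(2)/t½ = 0.007102 hour⁻¹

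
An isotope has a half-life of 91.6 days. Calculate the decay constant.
λ = ln(2)/t½ = 0.007567 day⁻¹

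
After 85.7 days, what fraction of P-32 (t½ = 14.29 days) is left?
N/N₀ = (1/2)^(t/t½) = 0.01566 = 1.57%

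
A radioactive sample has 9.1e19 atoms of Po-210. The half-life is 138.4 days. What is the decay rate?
A = λN = 4.558e17 decays/day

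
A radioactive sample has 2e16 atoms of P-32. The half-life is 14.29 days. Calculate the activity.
A = λN = 9.701e14 decays/day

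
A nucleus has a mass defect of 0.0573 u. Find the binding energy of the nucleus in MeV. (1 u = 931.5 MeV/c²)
B.E. = Δm × 931.5 = 53.37 MeV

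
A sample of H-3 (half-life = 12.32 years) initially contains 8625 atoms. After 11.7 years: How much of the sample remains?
N = N₀(1/2)^(t/t½) = 4466 atoms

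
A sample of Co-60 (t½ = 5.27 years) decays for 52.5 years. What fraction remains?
N/N₀ = (1/2)^(t/t½) = 0.001003 = 0.1%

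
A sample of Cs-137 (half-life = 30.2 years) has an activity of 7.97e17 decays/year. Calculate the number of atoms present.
N = A/λ = 3.472e19 atoms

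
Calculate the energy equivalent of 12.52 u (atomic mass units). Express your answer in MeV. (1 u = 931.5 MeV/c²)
E = mc² = 11660 MeV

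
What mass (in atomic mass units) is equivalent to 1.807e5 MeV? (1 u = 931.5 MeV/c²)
m = E/c² = 194 u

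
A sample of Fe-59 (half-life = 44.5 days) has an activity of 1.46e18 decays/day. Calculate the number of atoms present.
N = A/λ = 9.373e19 atoms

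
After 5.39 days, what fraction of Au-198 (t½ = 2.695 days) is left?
N/N₀ = (1/2)^(t/t½) = 0.25 = 25%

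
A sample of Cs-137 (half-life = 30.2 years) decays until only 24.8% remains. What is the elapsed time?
t = t½ × log₂(N₀/N) = 60.75 years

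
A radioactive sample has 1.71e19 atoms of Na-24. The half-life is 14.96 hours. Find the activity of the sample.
A = λN = 7.923e17 decays/hour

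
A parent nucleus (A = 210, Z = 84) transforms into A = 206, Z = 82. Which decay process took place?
ΔA = -4, ΔZ = -2 ⇒ alpha decay (α)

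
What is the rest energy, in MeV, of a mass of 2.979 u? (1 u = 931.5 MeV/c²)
E = mc² = 2775 MeV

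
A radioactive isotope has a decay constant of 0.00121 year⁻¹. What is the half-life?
t½ = ln(2)/λ = 572.8 years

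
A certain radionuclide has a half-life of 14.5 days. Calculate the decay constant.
λ = ln(2)/t½ = 0.0478 day⁻¹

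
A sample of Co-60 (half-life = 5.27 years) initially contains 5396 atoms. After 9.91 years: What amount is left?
N = N₀(1/2)^(t/t½) = 1466 atoms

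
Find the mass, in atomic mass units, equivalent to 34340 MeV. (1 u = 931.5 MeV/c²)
m = E/c² = 36.87 u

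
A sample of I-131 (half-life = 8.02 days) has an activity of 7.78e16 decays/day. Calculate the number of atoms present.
N = A/λ = 9.002e17 atoms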